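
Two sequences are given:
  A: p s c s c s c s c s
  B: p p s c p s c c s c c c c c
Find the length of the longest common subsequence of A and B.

8

A longest common subsequence is pscscscc (length 8); the LCS DP confirms no longer common subsequence exists.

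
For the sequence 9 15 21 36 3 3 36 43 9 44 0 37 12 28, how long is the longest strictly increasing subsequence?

Let dp[i] be the longest increasing subsequence ending at position i. Then dp = [1, 2, 3, 4, 1, 1, 4, 5, 2, 6, 1, 5, 3, 4].
The maximum is 6; one witness is 9, 15, 21, 36, 43, 44 at positions 1,2,3,4,8,10.

6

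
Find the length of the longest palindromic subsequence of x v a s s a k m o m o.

4

One longest palindromic subsequence is assa (positions 3,4,5,6); it reads the same forward and backward, and the interval DP gives dp[1][11] = 4.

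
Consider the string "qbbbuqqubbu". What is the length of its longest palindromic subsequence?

8

Using dp[i][j] = 2 + dp[i+1][j−1] if the ends match, else max(dp[i+1][j], dp[i][j−1]):
dp[1][11] = 8. A witness is bbuqqubb at positions 3,4,5,6,7,8,9,10.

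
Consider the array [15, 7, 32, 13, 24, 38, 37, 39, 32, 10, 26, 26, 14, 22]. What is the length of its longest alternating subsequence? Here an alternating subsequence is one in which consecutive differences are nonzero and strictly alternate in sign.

11

A longest alternating subsequence is 15, 7, 32, 13, 38, 37, 39, 10, 26, 14, 22 (positions 1,2,3,4,6,7,8,10,11,13,14); its 10 consecutive differences strictly alternate in sign, and length 11 is optimal.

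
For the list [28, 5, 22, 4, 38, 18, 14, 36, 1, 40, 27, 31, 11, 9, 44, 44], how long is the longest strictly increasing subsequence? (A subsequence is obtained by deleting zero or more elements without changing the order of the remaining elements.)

5

Let dp[i] be the longest increasing subsequence ending at position i. Then dp = [1, 1, 2, 1, 3, 2, 2, 3, 1, 4, 3, 4, 2, 2, 5, 5].
The maximum is 5; one witness is 5, 22, 38, 40, 44 at positions 2,3,5,10,15.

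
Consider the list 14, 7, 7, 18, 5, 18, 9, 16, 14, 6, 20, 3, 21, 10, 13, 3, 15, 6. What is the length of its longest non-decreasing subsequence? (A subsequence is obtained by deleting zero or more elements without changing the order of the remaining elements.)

6

Scanning left to right, the best length ending at each element is: 14→1, 7→1, 7→2, 18→3, 5→1, 18→4, 9→3, 16→4, 14→4, 6→2, 20→5, 3→1, 21→6, 10→4, 13→5, 3→2, 15→6, 6→3.
So the longest non-decreasing subsequence has length 6, e.g. 7, 7, 18, 18, 20, 21.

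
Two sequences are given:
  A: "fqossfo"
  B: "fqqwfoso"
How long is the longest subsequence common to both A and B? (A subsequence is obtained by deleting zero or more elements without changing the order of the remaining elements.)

Backtracking the LCS table gives one alignment: f (A1,B1) → q (A2,B3) → o (A3,B6) → s (A5,B7) → o (A7,B8).
So the longest common subsequence has length 5.

5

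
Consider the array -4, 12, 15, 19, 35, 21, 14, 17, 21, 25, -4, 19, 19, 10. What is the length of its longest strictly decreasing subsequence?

Let dp[i] be the longest decreasing subsequence ending at position i. Then dp = [1, 1, 1, 1, 1, 2, 3, 3, 2, 2, 4, 3, 3, 4].
The maximum is 4; one witness is 35, 21, 14, -4 at positions 5,6,7,11.

4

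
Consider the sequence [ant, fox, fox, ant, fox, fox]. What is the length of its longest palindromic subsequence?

5

One longest palindromic subsequence is fox fox ant fox fox (positions 2,3,4,5,6); it reads the same forward and backward, and the interval DP gives dp[1][6] = 5.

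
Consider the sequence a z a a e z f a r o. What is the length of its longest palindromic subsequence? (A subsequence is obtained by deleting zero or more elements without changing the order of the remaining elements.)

6

One longest palindromic subsequence is azaaza (positions 1,2,3,4,6,8); it reads the same forward and backward, and the interval DP gives dp[1][10] = 6.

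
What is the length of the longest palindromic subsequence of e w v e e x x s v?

4

One longest palindromic subsequence is vxxv (positions 3,6,7,9); it reads the same forward and backward, and the interval DP gives dp[1][9] = 4.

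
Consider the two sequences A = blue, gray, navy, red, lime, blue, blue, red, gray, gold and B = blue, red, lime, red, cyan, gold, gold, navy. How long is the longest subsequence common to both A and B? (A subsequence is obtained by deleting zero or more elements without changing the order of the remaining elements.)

Backtracking the LCS table gives one alignment: blue (A1,B1) → red (A4,B2) → lime (A5,B3) → red (A8,B4) → gold (A10,B7).
So the longest common subsequence has length 5.

5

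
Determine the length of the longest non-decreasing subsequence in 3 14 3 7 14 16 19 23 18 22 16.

Scanning left to right, the best length ending at each element is: 3→1, 14→2, 3→2, 7→3, 14→4, 16→5, 19→6, 23→7, 18→6, 22→7, 16→6.
So the longest non-decreasing subsequence has length 7, e.g. 3, 3, 7, 14, 16, 19, 23.

7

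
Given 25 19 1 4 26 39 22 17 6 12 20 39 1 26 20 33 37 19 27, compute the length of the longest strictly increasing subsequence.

Let dp[i] be the longest increasing subsequence ending at position i. Then dp = [1, 1, 1, 2, 3, 4, 3, 3, 3, 4, 5, 6, 1, 6, 5, 7, 8, 5, 7].
The maximum is 8; one witness is 1, 4, 6, 12, 20, 26, 33, 37 at positions 3,4,9,10,11,14,16,17.

8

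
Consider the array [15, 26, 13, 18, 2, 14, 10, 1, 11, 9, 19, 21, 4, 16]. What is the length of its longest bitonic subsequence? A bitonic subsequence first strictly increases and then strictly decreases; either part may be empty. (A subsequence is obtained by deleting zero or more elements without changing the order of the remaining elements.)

One longest bitonic subsequence is 15, 26, 18, 14, 11, 9, 4 (positions 1,2,4,6,9,10,13): it rises to 26 then falls. Length 7 is optimal.

7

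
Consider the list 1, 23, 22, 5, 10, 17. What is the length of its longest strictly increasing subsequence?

Let dp[i] be the longest increasing subsequence ending at position i. Then dp = [1, 2, 2, 2, 3, 4].
The maximum is 4; one witness is 1, 5, 10, 17 at positions 1,4,5,6.

4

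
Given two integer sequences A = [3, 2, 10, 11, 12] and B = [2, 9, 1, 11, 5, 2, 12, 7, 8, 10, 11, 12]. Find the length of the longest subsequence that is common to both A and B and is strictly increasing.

For each value that appears in both, track the longest common increasing run ending there.
The best achievable length is 4; one witness is 2, 10, 11, 12 (A-positions 2,3,4,5, B-positions 1,10,11,12).

4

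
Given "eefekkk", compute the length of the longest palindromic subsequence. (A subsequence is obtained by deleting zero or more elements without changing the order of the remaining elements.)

One longest palindromic subsequence is kkk (positions 5,6,7); it reads the same forward and backward, and the interval DP gives dp[1][7] = 3.

3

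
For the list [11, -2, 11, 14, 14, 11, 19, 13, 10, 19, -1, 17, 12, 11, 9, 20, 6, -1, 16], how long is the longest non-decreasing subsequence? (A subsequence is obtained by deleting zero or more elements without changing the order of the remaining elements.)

7

Scanning left to right, the best length ending at each element is: 11→1, -2→1, 11→2, 14→3, 14→4, 11→3, 19→5, 13→4, 10→2, 19→6, -1→2, 17→5, 12→4, 11→4, 9→3, 20→7, 6→3, -1→3, 16→5.
So the longest non-decreasing subsequence has length 7, e.g. 11, 11, 14, 14, 19, 19, 20.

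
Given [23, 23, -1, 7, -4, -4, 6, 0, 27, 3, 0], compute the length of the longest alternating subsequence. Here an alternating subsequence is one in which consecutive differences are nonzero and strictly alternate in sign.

8

Track the best alternating length ending on an up-step vs a down-step at each position: up/down = 1/1, 1/1, 1/2, 3/2, 1/4, 1/4, 5/4, 5/6, 7/1, 7/8, 5/8.
The maximum over both is 8; one such subsequence is 23, -1, 7, -4, 6, 0, 27, 3.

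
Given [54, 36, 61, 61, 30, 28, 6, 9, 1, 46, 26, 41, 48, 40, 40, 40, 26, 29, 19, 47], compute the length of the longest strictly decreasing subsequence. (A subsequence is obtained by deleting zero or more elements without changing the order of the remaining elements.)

6

One longest decreasing subsequence is 54, 36, 30, 28, 6, 1 (positions 1,2,5,6,7,9), of length 6; no longer one exists.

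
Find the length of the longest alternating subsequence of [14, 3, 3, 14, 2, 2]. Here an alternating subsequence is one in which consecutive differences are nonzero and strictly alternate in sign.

Track the best alternating length ending on an up-step vs a down-step at each position: up/down = 1/1, 1/2, 1/2, 3/1, 1/4, 1/4.
The maximum over both is 4; one such subsequence is 14, 3, 14, 2.

4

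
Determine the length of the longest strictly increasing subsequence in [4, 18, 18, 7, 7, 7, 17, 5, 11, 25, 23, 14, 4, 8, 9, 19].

5

Let dp[i] be the longest increasing subsequence ending at position i. Then dp = [1, 2, 2, 2, 2, 2, 3, 2, 3, 4, 4, 4, 1, 3, 4, 5].
The maximum is 5; one witness is 4, 7, 11, 14, 19 at positions 1,4,9,12,16.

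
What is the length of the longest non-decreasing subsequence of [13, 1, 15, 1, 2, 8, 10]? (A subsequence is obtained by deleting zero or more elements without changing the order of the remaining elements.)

5

Let dp[i] be the longest non-decreasing subsequence ending at position i. Then dp = [1, 1, 2, 2, 3, 4, 5].
The maximum is 5; one witness is 1, 1, 2, 8, 10 at positions 2,4,5,6,7.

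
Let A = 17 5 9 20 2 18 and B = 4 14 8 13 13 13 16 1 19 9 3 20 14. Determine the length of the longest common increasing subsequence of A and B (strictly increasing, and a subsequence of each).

A longest common strictly increasing subsequence is 9, 20 (length 2); it appears in order in both A and B, and no longer such subsequence exists.

2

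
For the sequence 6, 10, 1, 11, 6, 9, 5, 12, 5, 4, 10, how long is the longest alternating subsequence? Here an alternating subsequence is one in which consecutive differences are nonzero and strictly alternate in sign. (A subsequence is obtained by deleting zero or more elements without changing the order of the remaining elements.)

10

A longest alternating subsequence is 6, 10, 1, 11, 6, 9, 5, 12, 5, 10 (positions 1,2,3,4,5,6,7,8,9,11); its 9 consecutive differences strictly alternate in sign, and length 10 is optimal.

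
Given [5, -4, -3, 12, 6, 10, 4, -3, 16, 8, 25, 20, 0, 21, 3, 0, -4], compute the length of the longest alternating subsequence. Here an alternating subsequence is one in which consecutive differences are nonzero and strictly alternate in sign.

Track the best alternating length ending on an up-step vs a down-step at each position: up/down = 1/1, 1/2, 3/2, 3/1, 3/4, 5/4, 3/6, 3/6, 7/1, 7/8, 9/1, 9/10, 7/10, 11/10, 11/12, 7/12, 1/12.
The maximum over both is 12; one such subsequence is 5, -4, 12, 6, 10, 4, 16, 8, 25, 20, 21, 3.

12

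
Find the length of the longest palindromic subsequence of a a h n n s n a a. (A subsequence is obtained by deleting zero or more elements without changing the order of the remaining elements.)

7

Using dp[i][j] = 2 + dp[i+1][j−1] if the ends match, else max(dp[i+1][j], dp[i][j−1]):
dp[1][9] = 7. A witness is aansnaa at positions 1,2,4,6,7,8,9.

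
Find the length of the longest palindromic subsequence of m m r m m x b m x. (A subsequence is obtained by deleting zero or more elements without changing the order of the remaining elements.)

Using dp[i][j] = 2 + dp[i+1][j−1] if the ends match, else max(dp[i+1][j], dp[i][j−1]):
dp[1][9] = 5. A witness is mmmmm at positions 1,2,4,5,8.

5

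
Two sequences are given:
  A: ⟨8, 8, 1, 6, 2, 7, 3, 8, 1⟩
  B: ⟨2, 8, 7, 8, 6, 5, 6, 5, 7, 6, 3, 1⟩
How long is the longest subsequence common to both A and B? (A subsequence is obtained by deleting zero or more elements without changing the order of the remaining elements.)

A longest common subsequence is 8, 8, 6, 7, 3, 1 (length 6); the LCS DP confirms no longer common subsequence exists.

6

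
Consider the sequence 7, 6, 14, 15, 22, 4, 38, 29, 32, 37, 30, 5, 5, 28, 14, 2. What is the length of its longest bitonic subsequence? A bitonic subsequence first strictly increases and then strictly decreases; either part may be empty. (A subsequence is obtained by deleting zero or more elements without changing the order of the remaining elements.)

11

One longest bitonic subsequence is 7, 14, 15, 22, 29, 32, 37, 30, 28, 14, 2 (positions 1,3,4,5,8,9,10,11,14,15,16): it rises to 37 then falls. Length 11 is optimal.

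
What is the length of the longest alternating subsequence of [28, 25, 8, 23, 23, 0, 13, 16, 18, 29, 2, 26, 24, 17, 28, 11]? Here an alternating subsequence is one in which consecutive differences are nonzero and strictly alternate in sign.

Track the best alternating length ending on an up-step vs a down-step at each position: up/down = 1/1, 1/2, 1/2, 3/2, 3/2, 1/4, 5/4, 5/4, 5/4, 5/1, 5/6, 7/6, 7/8, 7/8, 9/6, 7/10.
The maximum over both is 10; one such subsequence is 28, 8, 23, 0, 13, 2, 26, 24, 28, 11.

10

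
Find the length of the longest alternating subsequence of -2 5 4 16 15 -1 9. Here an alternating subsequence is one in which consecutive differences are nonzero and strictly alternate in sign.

Track the best alternating length ending on an up-step vs a down-step at each position: up/down = 1/1, 2/1, 2/3, 4/1, 4/5, 2/5, 6/5.
The maximum over both is 6; one such subsequence is -2, 5, 4, 16, -1, 9.

6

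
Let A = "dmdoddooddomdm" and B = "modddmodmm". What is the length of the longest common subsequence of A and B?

Backtracking the LCS table gives one alignment: m (A2,B1) → d (A3,B3) → d (A5,B4) → d (A6,B5) → o (A8,B7) → d (A10,B8) → m (A12,B9) → m (A14,B10).
So the longest common subsequence has length 8.

8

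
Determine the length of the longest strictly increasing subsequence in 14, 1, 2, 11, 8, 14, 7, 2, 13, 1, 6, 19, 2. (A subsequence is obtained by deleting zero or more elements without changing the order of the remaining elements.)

Scanning left to right, the best length ending at each element is: 14→1, 1→1, 2→2, 11→3, 8→3, 14→4, 7→3, 2→2, 13→4, 1→1, 6→3, 19→5, 2→2.
So the longest increasing subsequence has length 5, e.g. 1, 2, 11, 14, 19.

5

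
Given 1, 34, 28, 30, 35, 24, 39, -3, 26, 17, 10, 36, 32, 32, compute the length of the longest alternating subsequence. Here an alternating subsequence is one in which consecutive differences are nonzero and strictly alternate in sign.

11

A longest alternating subsequence is 1, 34, 28, 30, 24, 39, -3, 26, 17, 36, 32 (positions 1,2,3,4,6,7,8,9,10,12,13); its 10 consecutive differences strictly alternate in sign, and length 11 is optimal.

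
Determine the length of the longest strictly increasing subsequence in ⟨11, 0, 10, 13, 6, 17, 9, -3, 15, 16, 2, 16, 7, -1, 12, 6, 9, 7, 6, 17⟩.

Let dp[i] be the longest increasing subsequence ending at position i. Then dp = [1, 1, 2, 3, 2, 4, 3, 1, 4, 5, 2, 5, 3, 2, 4, 3, 4, 4, 3, 6].
The maximum is 6; one witness is 0, 10, 13, 15, 16, 17 at positions 2,3,4,9,10,20.

6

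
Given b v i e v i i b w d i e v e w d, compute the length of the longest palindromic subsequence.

7

One longest palindromic subsequence is evidive (positions 4,5,7,10,11,13,14); it reads the same forward and backward, and the interval DP gives dp[1][16] = 7.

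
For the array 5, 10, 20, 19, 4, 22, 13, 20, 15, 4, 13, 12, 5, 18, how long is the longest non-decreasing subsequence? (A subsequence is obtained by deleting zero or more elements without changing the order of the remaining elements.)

Scanning left to right, the best length ending at each element is: 5→1, 10→2, 20→3, 19→3, 4→1, 22→4, 13→3, 20→4, 15→4, 4→2, 13→4, 12→3, 5→3, 18→5.
So the longest non-decreasing subsequence has length 5, e.g. 5, 10, 13, 15, 18.

5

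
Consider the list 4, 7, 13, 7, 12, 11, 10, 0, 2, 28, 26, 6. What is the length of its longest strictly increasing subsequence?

4

One longest increasing subsequence is 4, 7, 13, 28 (positions 1,2,3,10), of length 4; no longer one exists.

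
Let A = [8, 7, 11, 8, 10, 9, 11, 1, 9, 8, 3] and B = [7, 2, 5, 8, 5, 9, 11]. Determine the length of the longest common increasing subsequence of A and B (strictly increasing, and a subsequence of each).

A longest common strictly increasing subsequence is 7, 8, 9, 11 (length 4); it appears in order in both A and B, and no longer such subsequence exists.

4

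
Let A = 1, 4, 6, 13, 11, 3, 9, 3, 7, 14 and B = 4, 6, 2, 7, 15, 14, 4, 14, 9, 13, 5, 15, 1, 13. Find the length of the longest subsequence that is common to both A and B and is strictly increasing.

4

For each value that appears in both, track the longest common increasing run ending there.
The best achievable length is 4; one witness is 4, 6, 7, 14 (A-positions 2,3,9,10, B-positions 1,2,4,6).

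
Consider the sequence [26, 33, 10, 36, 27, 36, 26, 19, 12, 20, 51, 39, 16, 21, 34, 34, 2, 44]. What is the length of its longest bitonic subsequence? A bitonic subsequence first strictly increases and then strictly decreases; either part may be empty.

One longest bitonic subsequence is 26, 33, 36, 27, 26, 20, 16, 2 (positions 1,2,4,5,7,10,13,17): it rises to 36 then falls. Length 8 is optimal.

8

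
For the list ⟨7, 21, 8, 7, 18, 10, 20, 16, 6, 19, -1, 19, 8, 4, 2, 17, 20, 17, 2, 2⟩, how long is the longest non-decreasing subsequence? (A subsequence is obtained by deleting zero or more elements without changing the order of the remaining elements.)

7

One longest non-decreasing subsequence is 7, 8, 10, 16, 19, 19, 20 (positions 1,3,6,8,10,12,17), of length 7; no longer one exists.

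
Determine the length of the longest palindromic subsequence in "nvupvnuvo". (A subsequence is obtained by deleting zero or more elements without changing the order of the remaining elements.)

One longest palindromic subsequence is vunuv (positions 2,3,6,7,8); it reads the same forward and backward, and the interval DP gives dp[1][9] = 5.

5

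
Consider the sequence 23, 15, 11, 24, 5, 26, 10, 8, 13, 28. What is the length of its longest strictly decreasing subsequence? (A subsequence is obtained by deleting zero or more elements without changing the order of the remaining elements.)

Scanning left to right, the best length ending at each element is: 23→1, 15→2, 11→3, 24→1, 5→4, 26→1, 10→4, 8→5, 13→3, 28→1.
So the longest decreasing subsequence has length 5, e.g. 23, 15, 11, 10, 8.

5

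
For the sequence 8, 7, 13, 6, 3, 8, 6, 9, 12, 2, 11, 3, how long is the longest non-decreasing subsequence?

One longest non-decreasing subsequence is 8, 8, 9, 12 (positions 1,6,8,9), of length 4; no longer one exists.

4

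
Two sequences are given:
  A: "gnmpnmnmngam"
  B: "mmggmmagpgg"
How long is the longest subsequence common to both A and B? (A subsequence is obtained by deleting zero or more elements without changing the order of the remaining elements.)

4

A longest common subsequence is gmpg (length 4); the LCS DP confirms no longer common subsequence exists.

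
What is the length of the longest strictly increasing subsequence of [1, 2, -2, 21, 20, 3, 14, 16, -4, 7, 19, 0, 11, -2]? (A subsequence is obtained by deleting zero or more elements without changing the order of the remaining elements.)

One longest increasing subsequence is 1, 2, 3, 14, 16, 19 (positions 1,2,6,7,8,11), of length 6; no longer one exists.

6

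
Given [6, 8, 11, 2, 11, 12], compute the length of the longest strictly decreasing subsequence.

Let dp[i] be the longest decreasing subsequence ending at position i. Then dp = [1, 1, 1, 2, 1, 1].
The maximum is 2; one witness is 6, 2 at positions 1,4.

2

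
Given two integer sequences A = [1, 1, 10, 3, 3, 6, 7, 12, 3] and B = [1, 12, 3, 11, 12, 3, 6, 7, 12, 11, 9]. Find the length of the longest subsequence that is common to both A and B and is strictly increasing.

5

For each value that appears in both, track the longest common increasing run ending there.
The best achievable length is 5; one witness is 1, 3, 6, 7, 12 (A-positions 1,4,6,7,8, B-positions 1,3,7,8,9).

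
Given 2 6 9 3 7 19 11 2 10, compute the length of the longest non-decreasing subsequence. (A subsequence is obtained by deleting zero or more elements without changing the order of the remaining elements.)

4

Let dp[i] be the longest non-decreasing subsequence ending at position i. Then dp = [1, 2, 3, 2, 3, 4, 4, 2, 4].
The maximum is 4; one witness is 2, 6, 9, 19 at positions 1,2,3,6.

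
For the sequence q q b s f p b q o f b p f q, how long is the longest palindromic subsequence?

One longest palindromic subsequence is qfpbfbpfq (positions 1,5,6,7,10,11,12,13,14); it reads the same forward and backward, and the interval DP gives dp[1][14] = 9.

9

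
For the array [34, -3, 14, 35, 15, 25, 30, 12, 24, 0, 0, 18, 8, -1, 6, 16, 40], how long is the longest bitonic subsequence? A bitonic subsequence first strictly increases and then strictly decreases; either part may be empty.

One longest bitonic subsequence is -3, 14, 15, 25, 30, 24, 18, 8, 6 (positions 2,3,5,6,7,9,12,13,15): it rises to 30 then falls. Length 9 is optimal.

9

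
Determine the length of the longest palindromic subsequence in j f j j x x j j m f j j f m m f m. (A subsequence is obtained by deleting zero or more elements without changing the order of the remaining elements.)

One longest palindromic subsequence is jfjjxxjjfj (positions 1,2,3,4,5,6,7,8,10,12); it reads the same forward and backward, and the interval DP gives dp[1][17] = 10.

10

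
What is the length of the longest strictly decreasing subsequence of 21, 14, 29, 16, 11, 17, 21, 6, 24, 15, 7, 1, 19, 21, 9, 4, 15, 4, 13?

5

Scanning left to right, the best length ending at each element is: 21→1, 14→2, 29→1, 16→2, 11→3, 17→2, 21→2, 6→4, 24→2, 15→3, 7→4, 1→5, 19→3, 21→3, 9→4, 4→5, 15→4, 4→5, 13→5.
So the longest decreasing subsequence has length 5, e.g. 21, 14, 11, 6, 1.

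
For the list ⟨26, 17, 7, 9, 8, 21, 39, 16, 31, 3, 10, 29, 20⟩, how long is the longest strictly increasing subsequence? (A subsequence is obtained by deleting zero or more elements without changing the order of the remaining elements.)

4

Let dp[i] be the longest increasing subsequence ending at position i. Then dp = [1, 1, 1, 2, 2, 3, 4, 3, 4, 1, 3, 4, 4].
The maximum is 4; one witness is 7, 9, 21, 39 at positions 3,4,6,7.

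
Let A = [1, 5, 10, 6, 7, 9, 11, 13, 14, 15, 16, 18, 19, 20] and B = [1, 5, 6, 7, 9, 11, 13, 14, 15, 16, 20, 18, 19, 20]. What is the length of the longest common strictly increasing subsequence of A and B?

13

A longest common strictly increasing subsequence is 1, 5, 6, 7, 9, 11, 13, 14, 15, 16, 18, 19, 20 (length 13); it appears in order in both A and B, and no longer such subsequence exists.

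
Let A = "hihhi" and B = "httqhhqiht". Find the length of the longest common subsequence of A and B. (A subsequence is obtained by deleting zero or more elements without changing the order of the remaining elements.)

4

Backtracking the LCS table gives one alignment: h (A1,B1) → h (A3,B5) → h (A4,B6) → i (A5,B8).
So the longest common subsequence has length 4.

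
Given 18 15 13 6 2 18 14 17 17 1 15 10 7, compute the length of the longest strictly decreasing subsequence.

Let dp[i] be the longest decreasing subsequence ending at position i. Then dp = [1, 2, 3, 4, 5, 1, 3, 2, 2, 6, 3, 4, 5].
The maximum is 6; one witness is 18, 15, 13, 6, 2, 1 at positions 1,2,3,4,5,10.

6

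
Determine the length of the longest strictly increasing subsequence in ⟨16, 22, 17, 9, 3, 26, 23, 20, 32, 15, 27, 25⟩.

One longest increasing subsequence is 16, 22, 26, 32 (positions 1,2,6,9), of length 4; no longer one exists.

4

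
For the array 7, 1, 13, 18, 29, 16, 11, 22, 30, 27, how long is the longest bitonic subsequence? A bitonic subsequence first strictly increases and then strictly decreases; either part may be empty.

6

Let inc[i] be the LIS ending at i and dec[i] the longest strictly decreasing subsequence starting at i. inc = [1, 1, 2, 3, 4, 3, 2, 4, 5, 5], dec = [2, 1, 2, 3, 3, 2, 1, 1, 2, 1].
max_i inc[i]+dec[i]−1 = 6, with one witness 7, 13, 18, 29, 16, 11.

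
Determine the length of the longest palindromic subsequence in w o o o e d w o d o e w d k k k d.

One longest palindromic subsequence is dwodowd (positions 6,7,8,9,10,12,17); it reads the same forward and backward, and the interval DP gives dp[1][17] = 7.

7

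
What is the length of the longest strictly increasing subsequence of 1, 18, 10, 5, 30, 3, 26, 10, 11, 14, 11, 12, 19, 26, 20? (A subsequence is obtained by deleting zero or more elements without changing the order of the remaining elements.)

7

One longest increasing subsequence is 1, 5, 10, 11, 14, 19, 26 (positions 1,4,8,9,10,13,14), of length 7; no longer one exists.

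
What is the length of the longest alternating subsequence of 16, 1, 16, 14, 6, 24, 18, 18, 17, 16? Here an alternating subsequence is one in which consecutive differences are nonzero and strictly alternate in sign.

6

Track the best alternating length ending on an up-step vs a down-step at each position: up/down = 1/1, 1/2, 3/1, 3/4, 3/4, 5/1, 5/6, 5/6, 5/6, 5/6.
The maximum over both is 6; one such subsequence is 16, 1, 16, 14, 24, 18.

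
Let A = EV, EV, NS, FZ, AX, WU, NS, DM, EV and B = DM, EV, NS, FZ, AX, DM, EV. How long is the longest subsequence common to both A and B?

A longest common subsequence is EV, NS, FZ, AX, DM, EV (length 6); the LCS DP confirms no longer common subsequence exists.

6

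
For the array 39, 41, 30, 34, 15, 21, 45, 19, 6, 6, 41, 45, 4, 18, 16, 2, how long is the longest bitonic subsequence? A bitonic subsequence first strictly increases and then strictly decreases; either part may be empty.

One longest bitonic subsequence is 39, 41, 34, 21, 19, 18, 16, 2 (positions 1,2,4,6,8,14,15,16): it rises to 41 then falls. Length 8 is optimal.

8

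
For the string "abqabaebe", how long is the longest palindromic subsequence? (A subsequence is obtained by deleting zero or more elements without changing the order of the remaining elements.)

Using dp[i][j] = 2 + dp[i+1][j−1] if the ends match, else max(dp[i+1][j], dp[i][j−1]):
dp[1][9] = 5. A witness is babab at positions 2,4,5,6,8.

5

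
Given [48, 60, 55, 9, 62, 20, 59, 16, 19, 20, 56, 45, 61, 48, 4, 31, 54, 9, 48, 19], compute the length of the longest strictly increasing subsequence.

One longest increasing subsequence is 9, 16, 19, 20, 45, 48, 54 (positions 4,8,9,10,12,14,17), of length 7; no longer one exists.

7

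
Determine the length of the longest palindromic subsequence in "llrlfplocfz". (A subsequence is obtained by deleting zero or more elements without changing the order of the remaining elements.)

One longest palindromic subsequence is llrll (positions 1,2,3,4,7); it reads the same forward and backward, and the interval DP gives dp[1][11] = 5.

5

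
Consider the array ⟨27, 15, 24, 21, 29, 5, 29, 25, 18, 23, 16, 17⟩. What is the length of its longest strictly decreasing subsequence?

5

One longest decreasing subsequence is 27, 24, 21, 18, 16 (positions 1,3,4,9,11), of length 5; no longer one exists.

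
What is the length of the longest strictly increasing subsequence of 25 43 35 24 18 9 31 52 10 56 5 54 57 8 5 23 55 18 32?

5

One longest increasing subsequence is 25, 43, 52, 56, 57 (positions 1,2,8,10,13), of length 5; no longer one exists.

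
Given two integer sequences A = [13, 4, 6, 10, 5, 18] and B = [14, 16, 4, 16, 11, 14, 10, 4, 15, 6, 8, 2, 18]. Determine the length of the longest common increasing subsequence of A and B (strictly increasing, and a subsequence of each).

A longest common strictly increasing subsequence is 4, 10, 18 (length 3); it appears in order in both A and B, and no longer such subsequence exists.

3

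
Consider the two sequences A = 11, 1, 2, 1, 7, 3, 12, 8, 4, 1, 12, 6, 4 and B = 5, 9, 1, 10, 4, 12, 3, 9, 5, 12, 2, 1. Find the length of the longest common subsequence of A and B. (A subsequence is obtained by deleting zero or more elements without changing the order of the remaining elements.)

4

Backtracking the LCS table gives one alignment: 1 (A2,B3) → 3 (A6,B7) → 12 (A7,B10) → 1 (A10,B12).
So the longest common subsequence has length 4.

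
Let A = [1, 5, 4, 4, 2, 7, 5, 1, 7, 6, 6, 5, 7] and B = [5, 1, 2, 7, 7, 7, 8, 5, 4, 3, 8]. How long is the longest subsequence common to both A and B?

5

A longest common subsequence is 1, 2, 7, 7, 5 (length 5); the LCS DP confirms no longer common subsequence exists.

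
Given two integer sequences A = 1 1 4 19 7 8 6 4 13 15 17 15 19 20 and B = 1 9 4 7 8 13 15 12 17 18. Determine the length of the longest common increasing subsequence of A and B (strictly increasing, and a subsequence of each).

7

For each value that appears in both, track the longest common increasing run ending there.
The best achievable length is 7; one witness is 1, 4, 7, 8, 13, 15, 17 (A-positions 1,3,5,6,9,10,11, B-positions 1,3,4,5,6,7,9).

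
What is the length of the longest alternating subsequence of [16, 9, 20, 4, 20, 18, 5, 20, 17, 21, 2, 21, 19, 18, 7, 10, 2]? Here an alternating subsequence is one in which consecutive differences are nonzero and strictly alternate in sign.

Track the best alternating length ending on an up-step vs a down-step at each position: up/down = 1/1, 1/2, 3/1, 1/4, 5/1, 5/6, 5/6, 7/1, 7/8, 9/1, 1/10, 11/1, 11/12, 11/12, 11/12, 13/12, 1/14.
The maximum over both is 14; one such subsequence is 16, 9, 20, 4, 20, 18, 20, 17, 21, 2, 21, 7, 10, 2.

14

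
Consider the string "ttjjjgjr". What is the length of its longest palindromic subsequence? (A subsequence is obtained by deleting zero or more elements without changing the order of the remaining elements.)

Using dp[i][j] = 2 + dp[i+1][j−1] if the ends match, else max(dp[i+1][j], dp[i][j−1]):
dp[1][8] = 4. A witness is jjjj at positions 3,4,5,7.

4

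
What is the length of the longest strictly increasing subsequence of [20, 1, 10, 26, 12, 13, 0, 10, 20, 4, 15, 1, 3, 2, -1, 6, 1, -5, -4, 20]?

One longest increasing subsequence is 1, 10, 12, 13, 15, 20 (positions 2,3,5,6,11,20), of length 6; no longer one exists.

6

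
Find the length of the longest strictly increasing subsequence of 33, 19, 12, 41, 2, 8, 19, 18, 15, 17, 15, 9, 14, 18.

5

Scanning left to right, the best length ending at each element is: 33→1, 19→1, 12→1, 41→2, 2→1, 8→2, 19→3, 18→3, 15→3, 17→4, 15→3, 9→3, 14→4, 18→5.
So the longest increasing subsequence has length 5, e.g. 2, 8, 15, 17, 18.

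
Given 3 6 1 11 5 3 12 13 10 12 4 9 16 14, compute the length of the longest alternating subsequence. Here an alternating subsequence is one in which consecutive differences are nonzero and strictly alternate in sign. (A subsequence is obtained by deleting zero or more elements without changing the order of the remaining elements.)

A longest alternating subsequence is 3, 6, 1, 11, 5, 12, 10, 12, 4, 16, 14 (positions 1,2,3,4,5,7,9,10,11,13,14); its 10 consecutive differences strictly alternate in sign, and length 11 is optimal.

11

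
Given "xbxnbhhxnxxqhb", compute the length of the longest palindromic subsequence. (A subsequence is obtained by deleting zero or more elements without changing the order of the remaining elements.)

8

Using dp[i][j] = 2 + dp[i+1][j−1] if the ends match, else max(dp[i+1][j], dp[i][j−1]):
dp[1][14] = 8. A witness is bxnhhnxb at positions 2,3,4,6,7,9,11,14.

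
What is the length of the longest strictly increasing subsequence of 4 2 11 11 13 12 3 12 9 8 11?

4

Let dp[i] be the longest increasing subsequence ending at position i. Then dp = [1, 1, 2, 2, 3, 3, 2, 3, 3, 3, 4].
The maximum is 4; one witness is 2, 3, 9, 11 at positions 2,7,9,11.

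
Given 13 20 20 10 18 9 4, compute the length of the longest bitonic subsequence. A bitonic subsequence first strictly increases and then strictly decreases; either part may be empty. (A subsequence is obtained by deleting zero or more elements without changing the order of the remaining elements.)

Let inc[i] be the LIS ending at i and dec[i] the longest strictly decreasing subsequence starting at i. inc = [1, 2, 2, 1, 2, 1, 1], dec = [4, 4, 4, 3, 3, 2, 1].
max_i inc[i]+dec[i]−1 = 5, with one witness 13, 20, 18, 9, 4.

5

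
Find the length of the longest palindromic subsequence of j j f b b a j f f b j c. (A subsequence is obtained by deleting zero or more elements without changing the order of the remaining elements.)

6

Using dp[i][j] = 2 + dp[i+1][j−1] if the ends match, else max(dp[i+1][j], dp[i][j−1]):
dp[1][12] = 6. A witness is jbffbj at positions 2,4,8,9,10,11.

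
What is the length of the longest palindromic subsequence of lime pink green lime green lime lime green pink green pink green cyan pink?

Using dp[i][j] = 2 + dp[i+1][j−1] if the ends match, else max(dp[i+1][j], dp[i][j−1]):
dp[1][14] = 8. A witness is pink green green lime lime green green pink at positions 2,3,5,6,7,10,12,14.

8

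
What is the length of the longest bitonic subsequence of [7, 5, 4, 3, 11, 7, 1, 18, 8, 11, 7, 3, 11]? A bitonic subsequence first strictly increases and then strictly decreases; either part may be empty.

One longest bitonic subsequence is 7, 11, 18, 11, 7, 3 (positions 1,5,8,10,11,12): it rises to 18 then falls. Length 6 is optimal.

6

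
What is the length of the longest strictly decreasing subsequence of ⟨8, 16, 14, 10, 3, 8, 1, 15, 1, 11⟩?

5

One longest decreasing subsequence is 16, 14, 10, 3, 1 (positions 2,3,4,5,7), of length 5; no longer one exists.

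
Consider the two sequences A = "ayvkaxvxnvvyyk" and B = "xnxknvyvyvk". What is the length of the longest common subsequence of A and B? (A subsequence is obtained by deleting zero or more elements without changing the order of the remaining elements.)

A longest common subsequence is xxnvvyk (length 7); the LCS DP confirms no longer common subsequence exists.

7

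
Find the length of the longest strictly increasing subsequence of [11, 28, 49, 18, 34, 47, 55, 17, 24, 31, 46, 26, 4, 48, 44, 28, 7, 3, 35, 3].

One longest increasing subsequence is 11, 18, 24, 31, 46, 48 (positions 1,4,9,10,11,14), of length 6; no longer one exists.

6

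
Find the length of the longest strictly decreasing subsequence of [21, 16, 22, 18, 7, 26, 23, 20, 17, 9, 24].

5

Scanning left to right, the best length ending at each element is: 21→1, 16→2, 22→1, 18→2, 7→3, 26→1, 23→2, 20→3, 17→4, 9→5, 24→2.
So the longest decreasing subsequence has length 5, e.g. 26, 23, 20, 17, 9.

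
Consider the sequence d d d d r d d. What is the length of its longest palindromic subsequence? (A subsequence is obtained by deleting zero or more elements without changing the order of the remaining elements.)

One longest palindromic subsequence is dddddd (positions 1,2,3,4,6,7); it reads the same forward and backward, and the interval DP gives dp[1][7] = 6.

6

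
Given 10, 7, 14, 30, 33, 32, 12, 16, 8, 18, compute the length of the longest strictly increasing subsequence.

One longest increasing subsequence is 10, 14, 30, 33 (positions 1,3,4,5), of length 4; no longer one exists.

4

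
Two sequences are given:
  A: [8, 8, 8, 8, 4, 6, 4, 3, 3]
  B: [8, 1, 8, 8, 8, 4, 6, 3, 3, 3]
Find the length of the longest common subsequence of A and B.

Backtracking the LCS table gives one alignment: 8 (A1,B1) → 8 (A2,B3) → 8 (A3,B4) → 8 (A4,B5) → 4 (A5,B6) → 6 (A6,B7) → 3 (A8,B9) → 3 (A9,B10).
So the longest common subsequence has length 8.

8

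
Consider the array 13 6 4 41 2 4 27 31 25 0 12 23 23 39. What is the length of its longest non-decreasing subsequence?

One longest non-decreasing subsequence is 4, 4, 12, 23, 23, 39 (positions 3,6,11,12,13,14), of length 6; no longer one exists.

6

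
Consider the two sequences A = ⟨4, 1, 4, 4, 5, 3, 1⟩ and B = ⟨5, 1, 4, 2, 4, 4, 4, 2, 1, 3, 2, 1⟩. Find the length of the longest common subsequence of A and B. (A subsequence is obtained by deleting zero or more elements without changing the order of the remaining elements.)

A longest common subsequence is 4, 4, 4, 3, 1 (length 5); the LCS DP confirms no longer common subsequence exists.

5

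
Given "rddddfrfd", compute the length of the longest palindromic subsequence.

6

Using dp[i][j] = 2 + dp[i+1][j−1] if the ends match, else max(dp[i+1][j], dp[i][j−1]):
dp[1][9] = 6. A witness is rddddr at positions 1,2,3,4,5,7.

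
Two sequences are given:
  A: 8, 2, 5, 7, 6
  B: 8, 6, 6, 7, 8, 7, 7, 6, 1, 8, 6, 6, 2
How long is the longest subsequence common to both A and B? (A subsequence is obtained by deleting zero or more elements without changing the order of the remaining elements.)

Backtracking the LCS table gives one alignment: 8 (A1,B5) → 7 (A4,B7) → 6 (A5,B12).
So the longest common subsequence has length 3.

3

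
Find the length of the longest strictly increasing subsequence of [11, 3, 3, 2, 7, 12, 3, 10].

Scanning left to right, the best length ending at each element is: 11→1, 3→1, 3→1, 2→1, 7→2, 12→3, 3→2, 10→3.
So the longest increasing subsequence has length 3, e.g. 3, 7, 12.

3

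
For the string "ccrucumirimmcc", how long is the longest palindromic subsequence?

Using dp[i][j] = 2 + dp[i+1][j−1] if the ends match, else max(dp[i+1][j], dp[i][j−1]):
dp[1][14] = 9. A witness is ccmirimcc at positions 1,2,7,8,9,10,12,13,14.

9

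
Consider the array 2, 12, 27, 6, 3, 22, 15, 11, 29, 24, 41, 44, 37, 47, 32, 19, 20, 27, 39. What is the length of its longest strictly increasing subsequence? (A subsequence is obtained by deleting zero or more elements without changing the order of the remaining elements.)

7

Scanning left to right, the best length ending at each element is: 2→1, 12→2, 27→3, 6→2, 3→2, 22→3, 15→3, 11→3, 29→4, 24→4, 41→5, 44→6, 37→5, 47→7, 32→5, 19→4, 20→5, 27→6, 39→7.
So the longest increasing subsequence has length 7, e.g. 2, 12, 27, 29, 41, 44, 47.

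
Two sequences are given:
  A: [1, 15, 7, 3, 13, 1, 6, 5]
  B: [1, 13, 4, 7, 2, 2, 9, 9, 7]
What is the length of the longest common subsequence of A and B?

2

A longest common subsequence is 1, 7 (length 2); the LCS DP confirms no longer common subsequence exists.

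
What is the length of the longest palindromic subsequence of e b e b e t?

5

Using dp[i][j] = 2 + dp[i+1][j−1] if the ends match, else max(dp[i+1][j], dp[i][j−1]):
dp[1][6] = 5. A witness is ebebe at positions 1,2,3,4,5.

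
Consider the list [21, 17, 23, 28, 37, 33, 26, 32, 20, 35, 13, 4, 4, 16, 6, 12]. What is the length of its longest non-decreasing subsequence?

Let dp[i] be the longest non-decreasing subsequence ending at position i. Then dp = [1, 1, 2, 3, 4, 4, 3, 4, 2, 5, 1, 1, 2, 3, 3, 4].
The maximum is 5; one witness is 21, 23, 28, 33, 35 at positions 1,3,4,6,10.

5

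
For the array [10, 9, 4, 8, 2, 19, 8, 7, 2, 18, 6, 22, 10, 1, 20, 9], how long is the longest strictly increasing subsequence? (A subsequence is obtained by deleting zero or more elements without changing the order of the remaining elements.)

One longest increasing subsequence is 4, 8, 19, 22 (positions 3,4,6,12), of length 4; no longer one exists.

4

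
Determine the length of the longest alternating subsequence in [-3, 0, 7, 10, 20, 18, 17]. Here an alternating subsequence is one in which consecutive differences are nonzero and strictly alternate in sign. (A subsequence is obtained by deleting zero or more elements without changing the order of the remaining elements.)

3

A longest alternating subsequence is -3, 20, 18 (positions 1,5,6); its 2 consecutive differences strictly alternate in sign, and length 3 is optimal.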